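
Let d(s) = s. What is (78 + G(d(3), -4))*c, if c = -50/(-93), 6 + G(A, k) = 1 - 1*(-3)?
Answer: 3800/93 ≈ 40.860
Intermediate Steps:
G(A, k) = -2 (G(A, k) = -6 + (1 - 1*(-3)) = -6 + (1 + 3) = -6 + 4 = -2)
c = 50/93 (c = -50*(-1/93) = 50/93 ≈ 0.53763)
(78 + G(d(3), -4))*c = (78 - 2)*(50/93) = 76*(50/93) = 3800/93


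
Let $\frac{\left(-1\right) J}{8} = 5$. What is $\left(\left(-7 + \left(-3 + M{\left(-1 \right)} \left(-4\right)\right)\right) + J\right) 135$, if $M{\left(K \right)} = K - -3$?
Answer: $-7830$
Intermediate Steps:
$M{\left(K \right)} = 3 + K$ ($M{\left(K \right)} = K + 3 = 3 + K$)
$J = -40$ ($J = \left(-8\right) 5 = -40$)
$\left(\left(-7 + \left(-3 + M{\left(-1 \right)} \left(-4\right)\right)\right) + J\right) 135 = \left(\left(-7 + \left(-3 + \left(3 - 1\right) \left(-4\right)\right)\right) - 40\right) 135 = \left(\left(-7 + \left(-3 + 2 \left(-4\right)\right)\right) - 40\right) 135 = \left(\left(-7 - 11\right) - 40\right) 135 = \left(-18 - 40\right) 135 = \left(-58\right) 135 = -7830$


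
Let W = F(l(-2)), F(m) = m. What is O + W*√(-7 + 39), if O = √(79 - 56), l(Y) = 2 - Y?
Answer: √23 + 16*√2 ≈ 27.423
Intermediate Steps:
W = 4 (W = 2 - 1*(-2) = 2 + 2 = 4)
O = √23 ≈ 4.7958
O + W*√(-7 + 39) = √23 + 4*√(-7 + 39) = √23 + 4*√32 = √23 + 4*(4*√2) = √23 + 16*√2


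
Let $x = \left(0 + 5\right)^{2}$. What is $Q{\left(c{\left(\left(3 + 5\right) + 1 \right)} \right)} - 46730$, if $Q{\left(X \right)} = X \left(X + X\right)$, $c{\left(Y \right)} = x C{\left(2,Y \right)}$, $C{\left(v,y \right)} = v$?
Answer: $-41730$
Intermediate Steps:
$x = 25$ ($x = 5^{2} = 25$)
$c{\left(Y \right)} = 50$ ($c{\left(Y \right)} = 25 \cdot 2 = 50$)
$Q{\left(X \right)} = 2 X^{2}$ ($Q{\left(X \right)} = X 2 X = 2 X^{2}$)
$Q{\left(c{\left(\left(3 + 5\right) + 1 \right)} \right)} - 46730 = 2 \cdot 50^{2} - 46730 = 2 \cdot 2500 - 46730 = 5000 - 46730 = -41730$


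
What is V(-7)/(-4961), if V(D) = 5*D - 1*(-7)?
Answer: 28/4961 ≈ 0.0056440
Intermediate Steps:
V(D) = 7 + 5*D (V(D) = 5*D + 7 = 7 + 5*D)
V(-7)/(-4961) = (7 + 5*(-7))/(-4961) = (7 - 35)*(-1/4961) = -28*(-1/4961) = 28/4961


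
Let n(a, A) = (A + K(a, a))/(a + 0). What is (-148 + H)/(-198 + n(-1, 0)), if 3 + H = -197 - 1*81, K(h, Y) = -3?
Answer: 11/5 ≈ 2.2000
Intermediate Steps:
H = -281 (H = -3 + (-197 - 1*81) = -3 + (-197 - 81) = -3 - 278 = -281)
n(a, A) = (-3 + A)/a (n(a, A) = (A - 3)/(a + 0) = (-3 + A)/a)
(-148 + H)/(-198 + n(-1, 0)) = (-148 - 281)/(-198 + (-3 + 0)/(-1)) = -429/(-198 - 1*(-3)) = -429/(-198 + 3) = -429/(-195) = -429*(-1/195) = 11/5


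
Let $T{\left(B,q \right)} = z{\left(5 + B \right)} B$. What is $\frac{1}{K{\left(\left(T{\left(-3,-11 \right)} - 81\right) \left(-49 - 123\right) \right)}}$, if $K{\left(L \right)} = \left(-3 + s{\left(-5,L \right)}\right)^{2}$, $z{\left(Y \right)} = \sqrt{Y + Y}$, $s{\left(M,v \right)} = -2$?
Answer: $\frac{1}{25} \approx 0.04$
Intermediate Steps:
$z{\left(Y \right)} = \sqrt{2} \sqrt{Y}$ ($z{\left(Y \right)} = \sqrt{2 Y} = \sqrt{2} \sqrt{Y}$)
$T{\left(B,q \right)} = B \sqrt{2} \sqrt{5 + B}$ ($T{\left(B,q \right)} = \sqrt{2} \sqrt{5 + B} B = B \sqrt{2} \sqrt{5 + B}$)
$K{\left(L \right)} = 25$ ($K{\left(L \right)} = \left(-3 - 2\right)^{2} = \left(-5\right)^{2} = 25$)
$\frac{1}{K{\left(\left(T{\left(-3,-11 \right)} - 81\right) \left(-49 - 123\right) \right)}} = \frac{1}{25}$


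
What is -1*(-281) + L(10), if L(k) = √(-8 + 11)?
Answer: 281 + √3 ≈ 282.73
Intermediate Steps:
L(k) = √3
-1*(-281) + L(10) = -1*(-281) + √3 = 281 + √3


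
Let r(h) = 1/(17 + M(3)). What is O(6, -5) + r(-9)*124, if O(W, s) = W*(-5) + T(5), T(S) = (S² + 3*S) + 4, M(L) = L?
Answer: 101/5 ≈ 20.200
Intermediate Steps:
T(S) = 4 + S² + 3*S
O(W, s) = 44 - 5*W (O(W, s) = W*(-5) + (4 + 5² + 3*5) = -5*W + (4 + 25 + 15) = -5*W + 44 = 44 - 5*W)
r(h) = 1/20 (r(h) = 1/(17 + 3) = 1/20)
O(6, -5) + r(-9)*124 = (44 - 5*6) + (1/20)*124 = (44 - 30) + 31/5 = 14 + 31/5 = 101/5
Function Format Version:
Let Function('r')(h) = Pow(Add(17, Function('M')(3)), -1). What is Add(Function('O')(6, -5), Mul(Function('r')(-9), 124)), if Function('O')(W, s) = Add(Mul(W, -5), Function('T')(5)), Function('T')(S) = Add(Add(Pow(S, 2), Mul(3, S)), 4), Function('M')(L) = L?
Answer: Rational(101, 5) ≈ 20.200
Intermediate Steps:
Function('T')(S) = Add(4, Pow(S, 2), Mul(3, S))
Function('O')(W, s) = Add(44, Mul(-5, W)) (Function('O')(W, s) = Add(Mul(W, -5), Add(4, Pow(5, 2), Mul(3, 5))) = Add(Mul(-5, W), Add(4, 25, 15)) = Add(Mul(-5, W), 44) = Add(44, Mul(-5, W)))
Function('r')(h) = Rational(1, 20) (Function('r')(h) = Pow(Add(17, 3), -1) = Pow(20, -1) = Rational(1, 20))
Add(Function('O')(6, -5), Mul(Function('r')(-9), 124)) = Add(Add(44, Mul(-5, 6)), Mul(Rational(1, 20), 124)) = Add(Add(44, -30), Rational(31, 5)) = Add(14, Rational(31, 5)) = Rational(101, 5)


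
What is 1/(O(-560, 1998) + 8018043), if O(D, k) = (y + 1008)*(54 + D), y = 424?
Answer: 1/7293451 ≈ 1.3711e-7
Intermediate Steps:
O(D, k) = 77328 + 1432*D (O(D, k) = (424 + 1008)*(54 + D) = 1432*(54 + D) = 77328 + 1432*D)
1/(O(-560, 1998) + 8018043) = 1/((77328 + 1432*(-560)) + 8018043) = 1/((77328 - 801920) + 8018043) = 1/(-724592 + 8018043) = 1/7293451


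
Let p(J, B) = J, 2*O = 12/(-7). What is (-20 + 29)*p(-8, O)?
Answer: -72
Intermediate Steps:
O = -6/7 (O = (12/(-7))/2 = (12*(-⅐))/2 = (½)*(-12/7) = -6/7 ≈ -0.85714)
(-20 + 29)*p(-8, O) = (-20 + 29)*(-8) = 9*(-8) = -72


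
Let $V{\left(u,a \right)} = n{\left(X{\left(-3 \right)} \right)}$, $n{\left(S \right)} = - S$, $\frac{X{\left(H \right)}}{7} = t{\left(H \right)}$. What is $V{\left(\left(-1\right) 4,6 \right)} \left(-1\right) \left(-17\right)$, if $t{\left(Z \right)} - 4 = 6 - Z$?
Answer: $-1547$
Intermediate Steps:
$t{\left(Z \right)} = 10 - Z$ ($t{\left(Z \right)} = 4 - \left(-6 + Z\right) = 10 - Z$)
$X{\left(H \right)} = 70 - 7 H$ ($X{\left(H \right)} = 7 \left(10 - H\right) = 70 - 7 H$)
$V{\left(u,a \right)} = -91$ ($V{\left(u,a \right)} = - (70 - -21) = - (70 + 21) = \left(-1\right) 91 = -91$)
$V{\left(\left(-1\right) 4,6 \right)} \left(-1\right) \left(-17\right) = \left(-91\right) \left(-1\right) \left(-17\right) = 91 \left(-17\right) = -1547$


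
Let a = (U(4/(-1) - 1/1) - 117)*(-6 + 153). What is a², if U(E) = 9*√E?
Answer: 287053956 - 45508554*I*√5 ≈ 2.8705e+8 - 1.0176e+8*I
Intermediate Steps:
a = -17199 + 1323*I*√5 (a = (9*√(4/(-1) - 1/1) - 117)*(-6 + 153) = (9*√(4*(-1) - 1*1) - 117)*147 = (9*√(-4 - 1) - 117)*147 = (9*√(-5) - 117)*147 = (9*(I*√5) - 117)*147 = (9*I*√5 - 117)*147 = (-117 + 9*I*√5)*147 = -17199 + 1323*I*√5 ≈ -17199.0 + 2958.3*I)
a² = (-17199 + 1323*I*√5)²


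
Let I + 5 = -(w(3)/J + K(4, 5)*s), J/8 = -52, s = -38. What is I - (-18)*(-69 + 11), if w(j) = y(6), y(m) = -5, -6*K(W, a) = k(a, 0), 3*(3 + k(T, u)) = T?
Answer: -3895885/3744 ≈ -1040.6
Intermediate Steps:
k(T, u) = -3 + T/3
K(W, a) = 1/2 - a/18 (K(W, a) = -(-3 + a/3)/6 = 1/2 - a/18)
w(j) = -5
J = -416 (J = 8*(-52) = -416)
I = 12851/3744 (I = -5 - (-5/(-416) + (1/2 - 1/18*5)*(-38)) = -5 - (-5*(-1/416) + (1/2 - 5/18)*(-38)) = -5 - (5/416 + (2/9)*(-38)) = -5 - (5/416 - 76/9) = -5 - 1*(-31571/3744) = -5 + 31571/3744 = 12851/3744 ≈ 3.4324)
I - (-18)*(-69 + 11) = 12851/3744 - (-18)*(-69 + 11) = 12851/3744 - (-18)*(-58) = 12851/3744 - 1*1044 = 12851/3744 - 1044 = -3895885/3744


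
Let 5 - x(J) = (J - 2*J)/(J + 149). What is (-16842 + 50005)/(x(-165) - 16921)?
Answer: -40816/20807 ≈ -1.9616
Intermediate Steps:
x(J) = 5 + J/(149 + J) (x(J) = 5 - (J - 2*J)/(J + 149) = 5 - (-J)/(149 + J) = 5 - (-1)*J/(149 + J) = 5 + J/(149 + J))
(-16842 + 50005)/(x(-165) - 16921) = (-16842 + 50005)/((745 + 6*(-165))/(149 - 165) - 16921) = 33163/((745 - 990)/(-16) - 16921) = 33163/(-1/16*(-245) - 16921) = 33163/(245/16 - 16921) = 33163/(-270491/16) = 33163*(-16/270491) = -40816/20807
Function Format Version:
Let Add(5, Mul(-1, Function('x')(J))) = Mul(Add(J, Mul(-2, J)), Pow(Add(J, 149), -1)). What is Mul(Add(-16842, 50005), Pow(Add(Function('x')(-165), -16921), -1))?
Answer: Rational(-40816, 20807) ≈ -1.9616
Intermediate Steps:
Function('x')(J) = Add(5, Mul(J, Pow(Add(149, J), -1))) (Function('x')(J) = Add(5, Mul(-1, Mul(Add(J, Mul(-2, J)), Pow(Add(J, 149), -1)))) = Add(5, Mul(-1, Mul(Mul(-1, J), Pow(Add(149, J), -1)))) = Add(5, Mul(-1, Mul(-1, J, Pow(Add(149, J), -1)))) = Add(5, Mul(J, Pow(Add(149, J), -1))))
Mul(Add(-16842, 50005), Pow(Add(Function('x')(-165), -16921), -1)) = Mul(Add(-16842, 50005), Pow(Add(Mul(Pow(Add(149, -165), -1), Add(745, Mul(6, -165))), -16921), -1)) = Mul(33163, Pow(Add(Mul(Pow(-16, -1), Add(745, -990)), -16921), -1)) = Mul(33163, Pow(Add(Mul(Rational(-1, 16), -245), -16921), -1)) = Mul(33163, Pow(Add(Rational(245, 16), -16921), -1)) = Mul(33163, Pow(Rational(-270491, 16), -1)) = Mul(33163, Rational(-16, 270491)) = Rational(-40816, 20807)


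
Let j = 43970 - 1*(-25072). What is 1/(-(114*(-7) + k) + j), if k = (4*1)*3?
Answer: 1/69828 ≈ 1.4321e-5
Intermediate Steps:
k = 12 (k = 4*3 = 12)
j = 69042 (j = 43970 + 25072 = 69042)
1/(-(114*(-7) + k) + j) = 1/(-(114*(-7) + 12) + 69042) = 1/(-(-798 + 12) + 69042) = 1/(-1*(-786) + 69042) = 1/(786 + 69042) = 1/69828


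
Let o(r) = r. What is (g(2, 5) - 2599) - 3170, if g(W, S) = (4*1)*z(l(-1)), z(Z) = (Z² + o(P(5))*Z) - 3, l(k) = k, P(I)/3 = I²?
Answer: -6077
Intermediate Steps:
P(I) = 3*I²
z(Z) = -3 + Z² + 75*Z (z(Z) = (Z² + (3*5²)*Z) - 3 = (Z² + (3*25)*Z) - 3 = (Z² + 75*Z) - 3 = -3 + Z² + 75*Z)
g(W, S) = -308 (g(W, S) = (4*1)*(-3 + (-1)² + 75*(-1)) = 4*(-3 + 1 - 75) = 4*(-77) = -308)
(g(2, 5) - 2599) - 3170 = (-308 - 2599) - 3170 = -2907 - 3170 = -6077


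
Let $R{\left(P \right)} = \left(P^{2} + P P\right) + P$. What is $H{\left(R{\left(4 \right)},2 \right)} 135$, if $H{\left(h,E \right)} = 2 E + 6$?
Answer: $1350$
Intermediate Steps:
$R{\left(P \right)} = P + 2 P^{2}$ ($R{\left(P \right)} = \left(P^{2} + P^{2}\right) + P = 2 P^{2} + P = P + 2 P^{2}$)
$H{\left(h,E \right)} = 6 + 2 E$
$H{\left(R{\left(4 \right)},2 \right)} 135 = \left(6 + 2 \cdot 2\right) 135 = \left(6 + 4\right) 135 = 10 \cdot 135 = 1350$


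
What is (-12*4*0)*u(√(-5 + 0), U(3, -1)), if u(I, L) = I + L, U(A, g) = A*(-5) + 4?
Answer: 0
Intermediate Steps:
U(A, g) = 4 - 5*A (U(A, g) = -5*A + 4 = 4 - 5*A)
(-12*4*0)*u(√(-5 + 0), U(3, -1)) = (-12*4*0)*(√(-5 + 0) + (4 - 5*3)) = (-48*0)*(√(-5) + (4 - 15)) = 0*(I*√5 - 11) = 0*(-11 + I*√5) = 0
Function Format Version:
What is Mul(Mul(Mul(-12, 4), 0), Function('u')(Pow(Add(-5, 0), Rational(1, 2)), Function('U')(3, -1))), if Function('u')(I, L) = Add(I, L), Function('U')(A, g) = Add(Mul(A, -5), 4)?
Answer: 0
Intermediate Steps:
Function('U')(A, g) = Add(4, Mul(-5, A)) (Function('U')(A, g) = Add(Mul(-5, A), 4) = Add(4, Mul(-5, A)))
Mul(Mul(Mul(-12, 4), 0), Function('u')(Pow(Add(-5, 0), Rational(1, 2)), Function('U')(3, -1))) = Mul(Mul(Mul(-12, 4), 0), Add(Pow(Add(-5, 0), Rational(1, 2)), Add(4, Mul(-5, 3)))) = Mul(Mul(-48, 0), Add(Pow(-5, Rational(1, 2)), Add(4, -15))) = Mul(0, Add(Mul(I, Pow(5, Rational(1, 2))), -11)) = Mul(0, Add(-11, Mul(I, Pow(5, Rational(1, 2))))) = 0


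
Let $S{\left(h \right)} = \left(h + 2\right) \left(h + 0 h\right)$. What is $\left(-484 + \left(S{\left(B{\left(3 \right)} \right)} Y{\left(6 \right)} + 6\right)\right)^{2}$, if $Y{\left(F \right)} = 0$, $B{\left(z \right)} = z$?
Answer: $228484$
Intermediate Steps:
$S{\left(h \right)} = h \left(2 + h\right)$ ($S{\left(h \right)} = \left(2 + h\right) \left(h + 0\right) = \left(2 + h\right) h = h \left(2 + h\right)$)
$\left(-484 + \left(S{\left(B{\left(3 \right)} \right)} Y{\left(6 \right)} + 6\right)\right)^{2} = \left(-484 + \left(3 \left(2 + 3\right) 0 + 6\right)\right)^{2} = \left(-484 + \left(3 \cdot 5 \cdot 0 + 6\right)\right)^{2} = \left(-484 + \left(15 \cdot 0 + 6\right)\right)^{2} = \left(-484 + \left(0 + 6\right)\right)^{2} = \left(-484 + 6\right)^{2} = \left(-478\right)^{2} = 228484$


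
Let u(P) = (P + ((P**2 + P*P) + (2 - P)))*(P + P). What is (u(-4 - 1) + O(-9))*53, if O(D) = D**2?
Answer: -23267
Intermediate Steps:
u(P) = 2*P*(2 + 2*P**2) (u(P) = (P + ((P**2 + P**2) + (2 - P)))*(2*P) = (P + (2*P**2 + (2 - P)))*(2*P) = (P + (2 - P + 2*P**2))*(2*P) = (2 + 2*P**2)*(2*P) = 2*P*(2 + 2*P**2))
(u(-4 - 1) + O(-9))*53 = (4*(-4 - 1)*(1 + (-4 - 1)**2) + (-9)**2)*53 = (4*(-5)*(1 + (-5)**2) + 81)*53 = (4*(-5)*(1 + 25) + 81)*53 = (4*(-5)*26 + 81)*53 = (-520 + 81)*53 = -439*53 = -23267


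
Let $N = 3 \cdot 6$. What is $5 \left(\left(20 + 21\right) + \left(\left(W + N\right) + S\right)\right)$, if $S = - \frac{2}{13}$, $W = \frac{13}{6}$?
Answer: $\frac{23795}{78} \approx 305.06$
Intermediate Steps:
$W = \frac{13}{6}$ ($W = 13 \cdot \frac{1}{6} = \frac{13}{6} \approx 2.1667$)
$S = - \frac{2}{13}$ ($S = \left(-2\right) \frac{1}{13} = - \frac{2}{13} \approx -0.15385$)
$N = 18$
$5 \left(\left(20 + 21\right) + \left(\left(W + N\right) + S\right)\right) = 5 \left(\left(20 + 21\right) + \left(\left(\frac{13}{6} + 18\right) - \frac{2}{13}\right)\right) = 5 \left(41 + \left(\frac{121}{6} - \frac{2}{13}\right)\right) = 5 \left(41 + \frac{1561}{78}\right) = 5 \cdot \frac{4759}{78} = \frac{23795}{78}$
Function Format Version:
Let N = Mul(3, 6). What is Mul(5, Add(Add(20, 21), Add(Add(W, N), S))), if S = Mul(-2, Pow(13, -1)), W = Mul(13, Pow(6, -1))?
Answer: Rational(23795, 78) ≈ 305.06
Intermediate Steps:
W = Rational(13, 6) (W = Mul(13, Rational(1, 6)) = Rational(13, 6) ≈ 2.1667)
S = Rational(-2, 13) (S = Mul(-2, Rational(1, 13)) = Rational(-2, 13) ≈ -0.15385)
N = 18
Mul(5, Add(Add(20, 21), Add(Add(W, N), S))) = Mul(5, Add(Add(20, 21), Add(Add(Rational(13, 6), 18), Rational(-2, 13)))) = Mul(5, Add(41, Add(Rational(121, 6), Rational(-2, 13)))) = Mul(5, Add(41, Rational(1561, 78))) = Mul(5, Rational(4759, 78)) = Rational(23795, 78)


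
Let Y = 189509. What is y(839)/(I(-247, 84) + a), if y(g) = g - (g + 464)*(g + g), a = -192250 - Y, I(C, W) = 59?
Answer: 437119/76340 ≈ 5.7260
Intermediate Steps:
a = -381759 (a = -192250 - 1*189509 = -192250 - 189509 = -381759)
y(g) = g - 2*g*(464 + g) (y(g) = g - (464 + g)*2*g = g - 2*g*(464 + g))
y(839)/(I(-247, 84) + a) = (-1*839*(927 + 2*839))/(59 - 381759) = -1*839*(927 + 1678)/(-381700) = -1*839*2605*(-1/381700) = -2185595*(-1/381700) = 437119/76340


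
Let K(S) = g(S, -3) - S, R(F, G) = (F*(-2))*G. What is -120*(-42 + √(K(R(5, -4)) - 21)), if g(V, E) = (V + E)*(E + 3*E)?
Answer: 5040 - 120*I*√505 ≈ 5040.0 - 2696.7*I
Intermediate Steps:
g(V, E) = 4*E*(E + V) (g(V, E) = (E + V)*(4*E) = 4*E*(E + V))
R(F, G) = -2*F*G (R(F, G) = (-2*F)*G = -2*F*G)
K(S) = 36 - 13*S (K(S) = 4*(-3)*(-3 + S) - S = (36 - 12*S) - S = 36 - 13*S)
-120*(-42 + √(K(R(5, -4)) - 21)) = -120*(-42 + √((36 - (-26)*5*(-4)) - 21)) = -120*(-42 + √((36 - 13*40) - 21)) = -120*(-42 + √((36 - 520) - 21)) = -120*(-42 + √(-484 - 21)) = -120*(-42 + √(-505)) = -120*(-42 + I*√505) = 5040 - 120*I*√505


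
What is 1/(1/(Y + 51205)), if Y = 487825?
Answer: 539030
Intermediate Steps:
1/(1/(Y + 51205)) = 1/(1/(487825 + 51205)) = 1/(1/539030) = 539030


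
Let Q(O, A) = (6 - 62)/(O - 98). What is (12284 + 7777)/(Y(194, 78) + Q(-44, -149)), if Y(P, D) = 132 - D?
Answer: 1424331/3862 ≈ 368.81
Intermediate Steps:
Q(O, A) = -56/(-98 + O)
(12284 + 7777)/(Y(194, 78) + Q(-44, -149)) = (12284 + 7777)/((132 - 1*78) - 56/(-98 - 44)) = 20061/((132 - 78) - 56/(-142)) = 20061/(54 - 56*(-1/142)) = 20061/(54 + 28/71) = 20061/(3862/71) = 20061*(71/3862) = 1424331/3862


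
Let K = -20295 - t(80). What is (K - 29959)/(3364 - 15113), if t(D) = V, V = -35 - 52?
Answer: 50167/11749 ≈ 4.2699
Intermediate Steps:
V = -87
t(D) = -87
K = -20208 (K = -20295 - 1*(-87) = -20295 + 87 = -20208)
(K - 29959)/(3364 - 15113) = (-20208 - 29959)/(3364 - 15113) = -50167/(-11749) = -50167*(-1/11749) = 50167/11749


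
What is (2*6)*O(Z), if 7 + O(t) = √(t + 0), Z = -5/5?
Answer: -84 + 12*I ≈ -84.0 + 12.0*I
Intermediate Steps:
Z = -1 (Z = -5*⅕ = -1)
O(t) = -7 + √t (O(t) = -7 + √(t + 0) = -7 + √t)
(2*6)*O(Z) = (2*6)*(-7 + √(-1)) = 12*(-7 + I) = -84 + 12*I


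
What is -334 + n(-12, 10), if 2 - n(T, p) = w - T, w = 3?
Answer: -347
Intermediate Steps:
n(T, p) = -1 + T (n(T, p) = 2 - (3 - T) = 2 + (-3 + T) = -1 + T)
-334 + n(-12, 10) = -334 + (-1 - 12) = -334 - 13 = -347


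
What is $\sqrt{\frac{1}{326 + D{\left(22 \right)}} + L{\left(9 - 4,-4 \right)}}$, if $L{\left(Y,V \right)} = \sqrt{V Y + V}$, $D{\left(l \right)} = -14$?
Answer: $\frac{\sqrt{78 + 48672 i \sqrt{6}}}{156} \approx 1.5656 + 1.5646 i$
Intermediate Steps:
$L{\left(Y,V \right)} = \sqrt{V + V Y}$
$\sqrt{\frac{1}{326 + D{\left(22 \right)}} + L{\left(9 - 4,-4 \right)}} = \sqrt{\frac{1}{326 - 14} + \sqrt{- 4 \left(1 + \left(9 - 4\right)\right)}} = \sqrt{\frac{1}{312} + \sqrt{- 4 \left(1 + \left(9 - 4\right)\right)}} = \sqrt{\frac{1}{312} + \sqrt{- 4 \left(1 + 5\right)}} = \sqrt{\frac{1}{312} + \sqrt{\left(-4\right) 6}} = \sqrt{\frac{1}{312} + \sqrt{-24}} = \sqrt{\frac{1}{312} + 2 i \sqrt{6}}$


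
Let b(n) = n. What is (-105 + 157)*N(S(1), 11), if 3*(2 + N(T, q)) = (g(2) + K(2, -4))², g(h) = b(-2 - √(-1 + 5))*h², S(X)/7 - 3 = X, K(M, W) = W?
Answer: 20488/3 ≈ 6829.3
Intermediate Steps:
S(X) = 21 + 7*X
g(h) = -4*h² (g(h) = (-2 - √(-1 + 5))*h² = (-2 - √4)*h² = (-2 - 1*2)*h² = (-2 - 2)*h² = -4*h²)
N(T, q) = 394/3 (N(T, q) = -2 + (-4*2² - 4)²/3 = -2 + (-4*4 - 4)²/3 = -2 + (-16 - 4)²/3 = -2 + (⅓)*(-20)² = -2 + (⅓)*400 = -2 + 400/3 = 394/3)
(-105 + 157)*N(S(1), 11) = (-105 + 157)*(394/3) = 52*(394/3) = 20488/3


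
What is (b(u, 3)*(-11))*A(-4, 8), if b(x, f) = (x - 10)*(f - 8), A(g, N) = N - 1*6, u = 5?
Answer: -550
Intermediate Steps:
A(g, N) = -6 + N (A(g, N) = N - 6 = -6 + N)
b(x, f) = (-10 + x)*(-8 + f)
(b(u, 3)*(-11))*A(-4, 8) = ((80 - 10*3 - 8*5 + 3*5)*(-11))*(-6 + 8) = ((80 - 30 - 40 + 15)*(-11))*2 = (25*(-11))*2 = -275*2 = -550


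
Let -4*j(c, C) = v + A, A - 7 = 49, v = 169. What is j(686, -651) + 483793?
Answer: 1934947/4 ≈ 4.8374e+5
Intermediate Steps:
A = 56 (A = 7 + 49 = 56)
j(c, C) = -225/4 (j(c, C) = -(169 + 56)/4 = -1/4*225 = -225/4)
j(686, -651) + 483793 = -225/4 + 483793 = 1934947/4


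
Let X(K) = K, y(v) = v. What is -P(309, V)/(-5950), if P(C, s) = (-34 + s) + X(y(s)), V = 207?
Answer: 38/595 ≈ 0.063866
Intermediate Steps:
P(C, s) = -34 + 2*s (P(C, s) = (-34 + s) + s = -34 + 2*s)
-P(309, V)/(-5950) = -(-34 + 2*207)/(-5950) = -(-34 + 414)*(-1)/5950 = -380*(-1)/5950 = -1*(-38/595) = 38/595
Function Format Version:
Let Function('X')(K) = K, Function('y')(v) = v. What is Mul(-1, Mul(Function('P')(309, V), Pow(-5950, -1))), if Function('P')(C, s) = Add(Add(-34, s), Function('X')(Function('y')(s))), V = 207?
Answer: Rational(38, 595) ≈ 0.063866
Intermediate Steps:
Function('P')(C, s) = Add(-34, Mul(2, s)) (Function('P')(C, s) = Add(Add(-34, s), s) = Add(-34, Mul(2, s)))
Mul(-1, Mul(Function('P')(309, V), Pow(-5950, -1))) = Mul(-1, Mul(Add(-34, Mul(2, 207)), Pow(-5950, -1))) = Mul(-1, Mul(Add(-34, 414), Rational(-1, 5950))) = Mul(-1, Mul(380, Rational(-1, 5950))) = Mul(-1, Rational(-38, 595)) = Rational(38, 595)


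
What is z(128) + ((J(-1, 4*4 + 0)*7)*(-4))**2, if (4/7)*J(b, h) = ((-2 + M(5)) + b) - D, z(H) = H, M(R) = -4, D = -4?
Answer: 21737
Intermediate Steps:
J(b, h) = -7/2 + 7*b/4 (J(b, h) = 7*(((-2 - 4) + b) - 1*(-4))/4 = 7*((-6 + b) + 4)/4 = 7*(-2 + b)/4 = -7/2 + 7*b/4)
z(128) + ((J(-1, 4*4 + 0)*7)*(-4))**2 = 128 + (((-7/2 + (7/4)*(-1))*7)*(-4))**2 = 128 + (((-7/2 - 7/4)*7)*(-4))**2 = 128 + (-21/4*7*(-4))**2 = 128 + (-147/4*(-4))**2 = 128 + 147**2 = 128 + 21609 = 21737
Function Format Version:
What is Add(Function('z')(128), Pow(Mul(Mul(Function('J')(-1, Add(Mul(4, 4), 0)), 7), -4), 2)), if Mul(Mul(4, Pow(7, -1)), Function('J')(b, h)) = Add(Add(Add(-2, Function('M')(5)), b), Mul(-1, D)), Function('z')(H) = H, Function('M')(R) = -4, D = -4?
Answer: 21737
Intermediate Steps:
Function('J')(b, h) = Add(Rational(-7, 2), Mul(Rational(7, 4), b)) (Function('J')(b, h) = Mul(Rational(7, 4), Add(Add(Add(-2, -4), b), Mul(-1, -4))) = Mul(Rational(7, 4), Add(Add(-6, b), 4)) = Mul(Rational(7, 4), Add(-2, b)) = Add(Rational(-7, 2), Mul(Rational(7, 4), b)))
Add(Function('z')(128), Pow(Mul(Mul(Function('J')(-1, Add(Mul(4, 4), 0)), 7), -4), 2)) = Add(128, Pow(Mul(Mul(Add(Rational(-7, 2), Mul(Rational(7, 4), -1)), 7), -4), 2)) = Add(128, Pow(Mul(Mul(Add(Rational(-7, 2), Rational(-7, 4)), 7), -4), 2)) = Add(128, Pow(Mul(Mul(Rational(-21, 4), 7), -4), 2)) = Add(128, Pow(Mul(Rational(-147, 4), -4), 2)) = Add(128, Pow(147, 2)) = Add(128, 21609) = 21737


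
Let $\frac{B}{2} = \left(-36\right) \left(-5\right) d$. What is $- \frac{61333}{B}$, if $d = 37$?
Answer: $- \frac{61333}{13320} \approx -4.6046$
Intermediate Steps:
$B = 13320$ ($B = 2 \left(-36\right) \left(-5\right) 37 = 2 \cdot 180 \cdot 37 = 2 \cdot 6660 = 13320$)
$- \frac{61333}{B} = - \frac{61333}{13320}$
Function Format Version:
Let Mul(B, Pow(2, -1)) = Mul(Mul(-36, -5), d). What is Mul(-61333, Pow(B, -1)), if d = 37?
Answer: Rational(-61333, 13320) ≈ -4.6046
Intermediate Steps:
B = 13320 (B = Mul(2, Mul(Mul(-36, -5), 37)) = Mul(2, Mul(180, 37)) = Mul(2, 6660) = 13320)
Mul(-61333, Pow(B, -1)) = Mul(-61333, Pow(13320, -1)) = Mul(-61333, Rational(1, 13320)) = Rational(-61333, 13320)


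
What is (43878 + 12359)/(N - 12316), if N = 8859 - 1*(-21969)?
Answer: 56237/18512 ≈ 3.0379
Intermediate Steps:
N = 30828 (N = 8859 + 21969 = 30828)
(43878 + 12359)/(N - 12316) = (43878 + 12359)/(30828 - 12316) = 56237/18512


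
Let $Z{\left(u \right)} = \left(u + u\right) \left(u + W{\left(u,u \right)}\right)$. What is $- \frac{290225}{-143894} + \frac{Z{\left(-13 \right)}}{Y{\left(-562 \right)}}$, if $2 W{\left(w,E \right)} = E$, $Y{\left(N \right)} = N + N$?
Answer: $\frac{126629321}{80868428} \approx 1.5659$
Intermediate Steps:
$Y{\left(N \right)} = 2 N$
$W{\left(w,E \right)} = \frac{E}{2}$
$Z{\left(u \right)} = 3 u^{2}$ ($Z{\left(u \right)} = \left(u + u\right) \left(u + \frac{u}{2}\right) = 2 u \frac{3 u}{2} = 3 u^{2}$)
$- \frac{290225}{-143894} + \frac{Z{\left(-13 \right)}}{Y{\left(-562 \right)}} = - \frac{290225}{-143894} + \frac{3 \left(-13\right)^{2}}{2 \left(-562\right)} = \left(-290225\right) \left(- \frac{1}{143894}\right) + \frac{3 \cdot 169}{-1124} = \frac{290225}{143894} + 507 \left(- \frac{1}{1124}\right) = \frac{290225}{143894} - \frac{507}{1124} = \frac{126629321}{80868428}$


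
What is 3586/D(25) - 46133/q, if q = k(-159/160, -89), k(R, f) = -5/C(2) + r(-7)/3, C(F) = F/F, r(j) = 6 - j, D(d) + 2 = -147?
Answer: 20614279/298 ≈ 69175.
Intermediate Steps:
D(d) = -149 (D(d) = -2 - 147 = -149)
C(F) = 1
k(R, f) = -⅔ (k(R, f) = -5/1 + (6 - 1*(-7))/3 = -5*1 + (6 + 7)*(⅓) = -5 + 13*(⅓) = -5 + 13/3 = -⅔)
q = -⅔ ≈ -0.66667
3586/D(25) - 46133/q = 3586/(-149) - 46133/(-⅔) = 3586*(-1/149) - 46133*(-3/2) = -3586/149 + 138399/2 = 20614279/298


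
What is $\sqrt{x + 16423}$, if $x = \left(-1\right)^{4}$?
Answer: $2 \sqrt{4106} \approx 128.16$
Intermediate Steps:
$x = 1$
$\sqrt{x + 16423} = \sqrt{1 + 16423} = \sqrt{16424} = 2 \sqrt{4106}$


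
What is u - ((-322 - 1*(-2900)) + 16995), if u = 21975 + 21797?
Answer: 24199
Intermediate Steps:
u = 43772
u - ((-322 - 1*(-2900)) + 16995) = 43772 - ((-322 - 1*(-2900)) + 16995) = 43772 - ((-322 + 2900) + 16995) = 43772 - (2578 + 16995) = 43772 - 1*19573 = 43772 - 19573 = 24199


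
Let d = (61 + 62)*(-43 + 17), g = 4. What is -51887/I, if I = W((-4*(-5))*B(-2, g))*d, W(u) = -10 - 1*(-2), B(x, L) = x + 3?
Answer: -51887/25584 ≈ -2.0281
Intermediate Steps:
d = -3198 (d = 123*(-26) = -3198)
B(x, L) = 3 + x
W(u) = -8 (W(u) = -10 + 2 = -8)
I = 25584 (I = -8*(-3198) = 25584)
-51887/I = -51887/25584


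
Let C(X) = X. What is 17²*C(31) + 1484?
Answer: 10443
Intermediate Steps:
17²*C(31) + 1484 = 17²*31 + 1484 = 289*31 + 1484 = 8959 + 1484 = 10443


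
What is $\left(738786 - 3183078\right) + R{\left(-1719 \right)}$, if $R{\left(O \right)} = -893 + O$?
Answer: $-2446904$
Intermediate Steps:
$\left(738786 - 3183078\right) + R{\left(-1719 \right)} = \left(738786 - 3183078\right) - 2612 = -2444292 - 2612 = -2446904$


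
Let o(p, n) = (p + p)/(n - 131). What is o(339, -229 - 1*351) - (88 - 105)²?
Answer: -68719/237 ≈ -289.95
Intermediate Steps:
o(p, n) = 2*p/(-131 + n) (o(p, n) = (2*p)/(-131 + n) = 2*p/(-131 + n))
o(339, -229 - 1*351) - (88 - 105)² = 2*339/(-131 + (-229 - 1*351)) - (88 - 105)² = 2*339/(-131 + (-229 - 351)) - 1*(-17)² = 2*339/(-131 - 580) - 1*289 = 2*339/(-711) - 289 = 2*339*(-1/711) - 289 = -226/237 - 289 = -68719/237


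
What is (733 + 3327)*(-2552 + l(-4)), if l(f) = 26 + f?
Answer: -10271800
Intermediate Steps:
(733 + 3327)*(-2552 + l(-4)) = (733 + 3327)*(-2552 + (26 - 4)) = 4060*(-2552 + 22) = 4060*(-2530) = -10271800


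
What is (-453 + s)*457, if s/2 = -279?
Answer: -462027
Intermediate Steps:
s = -558 (s = 2*(-279) = -558)
(-453 + s)*457 = (-453 - 558)*457 = -1011*457 = -462027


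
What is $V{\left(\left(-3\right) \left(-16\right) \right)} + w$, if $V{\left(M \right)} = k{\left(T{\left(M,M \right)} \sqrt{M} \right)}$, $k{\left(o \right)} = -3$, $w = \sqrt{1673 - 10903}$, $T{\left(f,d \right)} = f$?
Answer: $-3 + i \sqrt{9230} \approx -3.0 + 96.073 i$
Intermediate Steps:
$w = i \sqrt{9230}$ ($w = \sqrt{-9230} = i \sqrt{9230} \approx 96.073 i$)
$V{\left(M \right)} = -3$
$V{\left(\left(-3\right) \left(-16\right) \right)} + w = -3 + i \sqrt{9230}$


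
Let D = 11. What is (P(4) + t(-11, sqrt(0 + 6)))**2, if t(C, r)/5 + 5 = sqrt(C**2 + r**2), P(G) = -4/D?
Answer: 462016/121 - 2790*sqrt(127)/11 ≈ 959.98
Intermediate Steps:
P(G) = -4/11
t(C, r) = -25 + 5*sqrt(C**2 + r**2)
(P(4) + t(-11, sqrt(0 + 6)))**2 = (-4/11 + (-25 + 5*sqrt((-11)**2 + (sqrt(0 + 6))**2)))**2 = (-4/11 + (-25 + 5*sqrt(121 + (sqrt(6))**2)))**2 = (-4/11 + (-25 + 5*sqrt(121 + 6)))**2 = (-4/11 + (-25 + 5*sqrt(127)))**2 = (-279/11 + 5*sqrt(127))**2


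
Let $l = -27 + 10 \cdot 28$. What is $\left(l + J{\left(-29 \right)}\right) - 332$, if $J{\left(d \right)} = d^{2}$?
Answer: $762$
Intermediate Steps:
$l = 253$ ($l = -27 + 280 = 253$)
$\left(l + J{\left(-29 \right)}\right) - 332 = \left(253 + \left(-29\right)^{2}\right) - 332 = \left(253 + 841\right) - 332 = 1094 - 332 = 762$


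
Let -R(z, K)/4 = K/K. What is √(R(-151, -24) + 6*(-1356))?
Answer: 2*I*√2035 ≈ 90.222*I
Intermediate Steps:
R(z, K) = -4 (R(z, K) = -4*K/K = -4*1 = -4)
√(R(-151, -24) + 6*(-1356)) = √(-4 + 6*(-1356)) = √(-4 - 8136) = √(-8140) = 2*I*√2035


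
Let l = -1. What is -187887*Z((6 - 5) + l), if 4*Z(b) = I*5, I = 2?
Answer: -939435/2 ≈ -4.6972e+5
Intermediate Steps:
Z(b) = 5/2 (Z(b) = (2*5)/4 = (¼)*10 = 5/2)
-187887*Z((6 - 5) + l) = -187887*5/2 = -939435/2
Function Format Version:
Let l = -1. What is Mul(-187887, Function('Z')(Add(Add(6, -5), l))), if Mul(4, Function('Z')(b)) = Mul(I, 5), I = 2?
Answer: Rational(-939435, 2) ≈ -4.6972e+5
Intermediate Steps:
Function('Z')(b) = Rational(5, 2) (Function('Z')(b) = Mul(Rational(1, 4), Mul(2, 5)) = Mul(Rational(1, 4), 10) = Rational(5, 2))
Mul(-187887, Function('Z')(Add(Add(6, -5), l))) = Mul(-187887, Rational(5, 2)) = Rational(-939435, 2)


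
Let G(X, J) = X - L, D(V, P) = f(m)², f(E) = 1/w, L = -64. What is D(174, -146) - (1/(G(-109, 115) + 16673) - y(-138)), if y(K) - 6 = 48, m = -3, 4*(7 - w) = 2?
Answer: 151813471/2810132 ≈ 54.024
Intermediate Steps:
w = 13/2 (w = 7 - ¼*2 = 7 - ½ = 13/2 ≈ 6.5000)
f(E) = 2/13 (f(E) = 1/(13/2) = 2/13)
y(K) = 54 (y(K) = 6 + 48 = 54)
D(V, P) = 4/169 (D(V, P) = (2/13)² = 4/169)
G(X, J) = 64 + X (G(X, J) = X - 1*(-64) = X + 64 = 64 + X)
D(174, -146) - (1/(G(-109, 115) + 16673) - y(-138)) = 4/169 - (1/((64 - 109) + 16673) - 1*54) = 4/169 - (1/(-45 + 16673) - 54) = 4/169 - (1/16628 - 54) = 4/169 - 1*(-897911/16628) = 4/169 + 897911/16628 = 151813471/2810132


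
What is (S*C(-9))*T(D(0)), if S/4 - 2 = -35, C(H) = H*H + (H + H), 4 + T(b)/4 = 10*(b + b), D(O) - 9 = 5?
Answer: -9180864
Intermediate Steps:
D(O) = 14 (D(O) = 9 + 5 = 14)
T(b) = -16 + 80*b (T(b) = -16 + 4*(10*(b + b)) = -16 + 4*(10*(2*b)) = -16 + 4*(20*b) = -16 + 80*b)
C(H) = H² + 2*H
S = -132 (S = 8 + 4*(-35) = 8 - 140 = -132)
(S*C(-9))*T(D(0)) = (-(-1188)*(2 - 9))*(-16 + 80*14) = (-(-1188)*(-7))*(-16 + 1120) = -132*63*1104 = -8316*1104 = -9180864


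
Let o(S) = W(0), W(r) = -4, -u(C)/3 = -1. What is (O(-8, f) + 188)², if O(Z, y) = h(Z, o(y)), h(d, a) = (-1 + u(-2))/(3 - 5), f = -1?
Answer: 34969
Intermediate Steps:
u(C) = 3 (u(C) = -3*(-1) = 3)
o(S) = -4
h(d, a) = -1 (h(d, a) = (-1 + 3)/(3 - 5) = 2/(-2) = 2*(-½) = -1)
O(Z, y) = -1
(O(-8, f) + 188)² = (-1 + 188)² = 187² = 34969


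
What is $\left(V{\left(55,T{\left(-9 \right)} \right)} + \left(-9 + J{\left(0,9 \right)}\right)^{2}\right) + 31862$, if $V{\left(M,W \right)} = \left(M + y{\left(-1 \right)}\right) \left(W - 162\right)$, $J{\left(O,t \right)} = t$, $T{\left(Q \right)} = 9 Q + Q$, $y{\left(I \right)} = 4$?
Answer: $16994$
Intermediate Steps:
$T{\left(Q \right)} = 10 Q$
$V{\left(M,W \right)} = \left(-162 + W\right) \left(4 + M\right)$ ($V{\left(M,W \right)} = \left(M + 4\right) \left(W - 162\right) = \left(4 + M\right) \left(-162 + W\right) = \left(-162 + W\right) \left(4 + M\right)$)
$\left(V{\left(55,T{\left(-9 \right)} \right)} + \left(-9 + J{\left(0,9 \right)}\right)^{2}\right) + 31862 = \left(\left(-648 - 8910 + 4 \cdot 10 \left(-9\right) + 55 \cdot 10 \left(-9\right)\right) + \left(-9 + 9\right)^{2}\right) + 31862 = \left(\left(-648 - 8910 + 4 \left(-90\right) + 55 \left(-90\right)\right) + 0^{2}\right) + 31862 = \left(\left(-648 - 8910 - 360 - 4950\right) + 0\right) + 31862 = \left(-14868 + 0\right) + 31862 = -14868 + 31862 = 16994$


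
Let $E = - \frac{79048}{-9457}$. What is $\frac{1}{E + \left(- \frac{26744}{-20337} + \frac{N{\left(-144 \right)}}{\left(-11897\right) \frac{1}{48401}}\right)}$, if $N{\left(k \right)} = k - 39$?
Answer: $\frac{2288114426073}{1725648552895495} \approx 0.0013259$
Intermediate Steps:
$N{\left(k \right)} = -39 + k$
$E = \frac{79048}{9457}$ ($E = \left(-79048\right) \left(- \frac{1}{9457}\right) = \frac{79048}{9457} \approx 8.3587$)
$\frac{1}{E + \left(- \frac{26744}{-20337} + \frac{N{\left(-144 \right)}}{\left(-11897\right) \frac{1}{48401}}\right)} = \frac{1}{\frac{79048}{9457} - \left(- \frac{26744}{20337} - \frac{-39 - 144}{\left(-11897\right) \frac{1}{48401}}\right)} = \frac{1}{\frac{79048}{9457} - \left(- \frac{26744}{20337} + \frac{183}{\left(-11897\right) \frac{1}{48401}}\right)} = \frac{1}{\frac{79048}{9457} - \left(- \frac{26744}{20337} + \frac{183}{- \frac{11897}{48401}}\right)} = \frac{1}{\frac{79048}{9457} + \left(\frac{26744}{20337} - - \frac{8857383}{11897}\right)} = \frac{1}{\frac{79048}{9457} + \left(\frac{26744}{20337} + \frac{8857383}{11897}\right)} = \frac{1}{\frac{79048}{9457} + \frac{180450771439}{241949289}} = \frac{1}{\frac{1725648552895495}{2288114426073}} = \frac{2288114426073}{1725648552895495}$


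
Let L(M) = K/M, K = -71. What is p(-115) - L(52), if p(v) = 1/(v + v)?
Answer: 8139/5980 ≈ 1.3610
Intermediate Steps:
L(M) = -71/M
p(v) = 1/(2*v)
p(-115) - L(52) = (½)/(-115) - (-71)/52 = (½)*(-1/115) - (-71)/52 = -1/230 - 1*(-71/52) = -1/230 + 71/52 = 8139/5980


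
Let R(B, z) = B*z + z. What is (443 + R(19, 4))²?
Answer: 273529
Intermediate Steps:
R(B, z) = z + B*z
(443 + R(19, 4))² = (443 + 4*(1 + 19))² = (443 + 4*20)² = (443 + 80)² = 523² = 273529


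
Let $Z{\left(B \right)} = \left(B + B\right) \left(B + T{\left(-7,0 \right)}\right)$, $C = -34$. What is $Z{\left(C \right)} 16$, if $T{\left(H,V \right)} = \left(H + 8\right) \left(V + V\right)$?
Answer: $36992$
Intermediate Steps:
$T{\left(H,V \right)} = 2 V \left(8 + H\right)$ ($T{\left(H,V \right)} = \left(8 + H\right) 2 V = 2 V \left(8 + H\right)$)
$Z{\left(B \right)} = 2 B^{2}$ ($Z{\left(B \right)} = \left(B + B\right) \left(B + 2 \cdot 0 \left(8 - 7\right)\right) = 2 B \left(B + 2 \cdot 0 \cdot 1\right) = 2 B \left(B + 0\right) = 2 B B = 2 B^{2}$)
$Z{\left(C \right)} 16 = 2 \left(-34\right)^{2} \cdot 16 = 2 \cdot 1156 \cdot 16 = 2312 \cdot 16 = 36992$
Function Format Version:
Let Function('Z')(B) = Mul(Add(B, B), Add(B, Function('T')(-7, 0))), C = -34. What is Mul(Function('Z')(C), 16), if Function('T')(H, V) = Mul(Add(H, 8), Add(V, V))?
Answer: 36992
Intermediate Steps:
Function('T')(H, V) = Mul(2, V, Add(8, H)) (Function('T')(H, V) = Mul(Add(8, H), Mul(2, V)) = Mul(2, V, Add(8, H)))
Function('Z')(B) = Mul(2, Pow(B, 2)) (Function('Z')(B) = Mul(Add(B, B), Add(B, Mul(2, 0, Add(8, -7)))) = Mul(Mul(2, B), Add(B, Mul(2, 0, 1))) = Mul(Mul(2, B), Add(B, 0)) = Mul(Mul(2, B), B) = Mul(2, Pow(B, 2)))
Mul(Function('Z')(C), 16) = Mul(Mul(2, Pow(-34, 2)), 16) = Mul(Mul(2, 1156), 16) = Mul(2312, 16) = 36992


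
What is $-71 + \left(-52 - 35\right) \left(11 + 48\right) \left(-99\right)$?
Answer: $508096$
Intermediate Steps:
$-71 + \left(-52 - 35\right) \left(11 + 48\right) \left(-99\right) = -71 + \left(-87\right) 59 \left(-99\right) = -71 - -508167 = -71 + 508167 = 508096$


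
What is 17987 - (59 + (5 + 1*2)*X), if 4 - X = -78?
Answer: 17354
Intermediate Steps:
X = 82 (X = 4 - 1*(-78) = 4 + 78 = 82)
17987 - (59 + (5 + 1*2)*X) = 17987 - (59 + (5 + 1*2)*82) = 17987 - (59 + (5 + 2)*82) = 17987 - (59 + 7*82) = 17987 - (59 + 574) = 17987 - 1*633 = 17987 - 633 = 17354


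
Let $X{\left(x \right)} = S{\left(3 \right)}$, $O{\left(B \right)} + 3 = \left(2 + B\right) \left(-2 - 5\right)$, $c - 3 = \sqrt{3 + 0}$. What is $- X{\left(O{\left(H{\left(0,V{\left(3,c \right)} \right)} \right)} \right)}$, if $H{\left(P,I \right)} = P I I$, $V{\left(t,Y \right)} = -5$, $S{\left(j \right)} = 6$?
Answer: $-6$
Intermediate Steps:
$c = 3 + \sqrt{3}$ ($c = 3 + \sqrt{3 + 0} = 3 + \sqrt{3} \approx 4.732$)
$H{\left(P,I \right)} = P I^{2}$ ($H{\left(P,I \right)} = I P I = P I^{2}$)
$O{\left(B \right)} = -17 - 7 B$ ($O{\left(B \right)} = -3 + \left(2 + B\right) \left(-2 - 5\right) = -3 + \left(2 + B\right) \left(-7\right) = -3 - \left(14 + 7 B\right) = -17 - 7 B$)
$X{\left(x \right)} = 6$
$- X{\left(O{\left(H{\left(0,V{\left(3,c \right)} \right)} \right)} \right)} = \left(-1\right) 6 = -6$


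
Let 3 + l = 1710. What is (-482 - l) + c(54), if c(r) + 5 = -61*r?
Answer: -5488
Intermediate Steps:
l = 1707 (l = -3 + 1710 = 1707)
c(r) = -5 - 61*r
(-482 - l) + c(54) = (-482 - 1*1707) + (-5 - 61*54) = (-482 - 1707) + (-5 - 3294) = -2189 - 3299 = -5488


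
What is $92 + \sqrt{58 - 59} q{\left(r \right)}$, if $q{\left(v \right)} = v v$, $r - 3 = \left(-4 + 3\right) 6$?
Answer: $92 + 9 i \approx 92.0 + 9.0 i$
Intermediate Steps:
$r = -3$ ($r = 3 + \left(-4 + 3\right) 6 = 3 - 6 = -3$)
$q{\left(v \right)} = v^{2}$
$92 + \sqrt{58 - 59} q{\left(r \right)} = 92 + \sqrt{58 - 59} \left(-3\right)^{2} = 92 + \sqrt{-1} \cdot 9 = 92 + i 9 = 92 + 9 i$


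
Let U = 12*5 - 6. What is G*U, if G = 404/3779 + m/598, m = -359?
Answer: -30106863/1129921 ≈ -26.645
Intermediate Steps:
U = 54 (U = 60 - 6 = 54)
G = -1115069/2259842 (G = 404/3779 - 359/598 = -1115069/2259842 ≈ -0.49343)
G*U = -1115069/2259842*54 = -30106863/1129921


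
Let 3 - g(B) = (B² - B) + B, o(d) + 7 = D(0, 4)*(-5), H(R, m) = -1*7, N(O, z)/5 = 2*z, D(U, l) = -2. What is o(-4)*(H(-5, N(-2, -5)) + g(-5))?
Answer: -87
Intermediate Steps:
N(O, z) = 10*z (N(O, z) = 5*(2*z) = 10*z)
H(R, m) = -7
o(d) = 3 (o(d) = -7 - 2*(-5) = -7 + 10 = 3)
g(B) = 3 - B² (g(B) = 3 - ((B² - B) + B) = 3 - B²)
o(-4)*(H(-5, N(-2, -5)) + g(-5)) = 3*(-7 + (3 - 1*(-5)²)) = 3*(-7 + (3 - 1*25)) = 3*(-7 + (3 - 25)) = 3*(-7 - 22) = 3*(-29) = -87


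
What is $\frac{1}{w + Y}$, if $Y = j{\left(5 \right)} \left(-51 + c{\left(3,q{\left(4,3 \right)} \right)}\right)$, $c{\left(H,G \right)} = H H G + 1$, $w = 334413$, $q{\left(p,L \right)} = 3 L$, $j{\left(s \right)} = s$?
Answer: $\frac{1}{334568} \approx 2.9889 \cdot 10^{-6}$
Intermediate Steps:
$c{\left(H,G \right)} = 1 + G H^{2}$ ($c{\left(H,G \right)} = H^{2} G + 1 = G H^{2} + 1 = 1 + G H^{2}$)
$Y = 155$ ($Y = 5 \left(-51 + \left(1 + 3 \cdot 3 \cdot 3^{2}\right)\right) = 5 \left(-51 + \left(1 + 9 \cdot 9\right)\right) = 5 \left(-51 + \left(1 + 81\right)\right) = 5 \left(-51 + 82\right) = 5 \cdot 31 = 155$)
$\frac{1}{w + Y} = \frac{1}{334413 + 155} = \frac{1}{334568}$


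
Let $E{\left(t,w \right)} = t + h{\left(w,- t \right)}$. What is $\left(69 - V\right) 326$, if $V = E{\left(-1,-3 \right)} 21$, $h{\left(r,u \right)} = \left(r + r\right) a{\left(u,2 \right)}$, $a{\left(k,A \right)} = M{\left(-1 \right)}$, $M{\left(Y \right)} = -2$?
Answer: $-52812$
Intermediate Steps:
$a{\left(k,A \right)} = -2$
$h{\left(r,u \right)} = - 4 r$ ($h{\left(r,u \right)} = \left(r + r\right) \left(-2\right) = 2 r \left(-2\right) = - 4 r$)
$E{\left(t,w \right)} = t - 4 w$
$V = 231$ ($V = \left(-1 - -12\right) 21 = \left(-1 + 12\right) 21 = 11 \cdot 21 = 231$)
$\left(69 - V\right) 326 = \left(69 - 231\right) 326 = \left(-162\right) 326 = -52812$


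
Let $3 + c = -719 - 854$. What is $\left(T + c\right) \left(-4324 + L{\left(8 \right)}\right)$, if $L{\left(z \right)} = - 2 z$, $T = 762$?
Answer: $3532760$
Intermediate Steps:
$c = -1576$ ($c = -3 - 1573 = -1576$)
$\left(T + c\right) \left(-4324 + L{\left(8 \right)}\right) = \left(762 - 1576\right) \left(-4324 - 16\right) = - 814 \left(-4324 - 16\right) = \left(-814\right) \left(-4340\right) = 3532760$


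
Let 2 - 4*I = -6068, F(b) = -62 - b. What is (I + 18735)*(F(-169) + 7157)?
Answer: 147114160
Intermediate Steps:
I = 3035/2 (I = 1/2 - 1/4*(-6068) = 1/2 + 1517 = 3035/2 ≈ 1517.5)
(I + 18735)*(F(-169) + 7157) = (3035/2 + 18735)*((-62 - 1*(-169)) + 7157) = 40505*((-62 + 169) + 7157)/2 = 40505*(107 + 7157)/2 = (40505/2)*7264 = 147114160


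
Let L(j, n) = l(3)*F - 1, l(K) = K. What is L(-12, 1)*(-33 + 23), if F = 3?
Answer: -80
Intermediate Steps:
L(j, n) = 8 (L(j, n) = 3*3 - 1 = 9 - 1 = 8)
L(-12, 1)*(-33 + 23) = 8*(-33 + 23) = 8*(-10) = -80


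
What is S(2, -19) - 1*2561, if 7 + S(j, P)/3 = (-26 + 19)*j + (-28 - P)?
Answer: -2651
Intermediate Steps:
S(j, P) = -105 - 21*j - 3*P (S(j, P) = -21 + 3*((-26 + 19)*j + (-28 - P)) = -21 + 3*(-7*j + (-28 - P)) = -21 + 3*(-28 - P - 7*j) = -21 + (-84 - 21*j - 3*P) = -105 - 21*j - 3*P)
S(2, -19) - 1*2561 = (-105 - 21*2 - 3*(-19)) - 1*2561 = (-105 - 42 + 57) - 2561 = -90 - 2561 = -2651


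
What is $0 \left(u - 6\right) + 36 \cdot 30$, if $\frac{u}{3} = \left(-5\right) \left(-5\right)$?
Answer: $1080$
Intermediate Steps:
$u = 75$ ($u = 3 \left(\left(-5\right) \left(-5\right)\right) = 3 \cdot 25 = 75$)
$0 \left(u - 6\right) + 36 \cdot 30 = 0 \left(75 - 6\right) + 36 \cdot 30 = 0 \left(75 - 6\right) + 1080 = 0 \cdot 69 + 1080 = 0 + 1080 = 1080$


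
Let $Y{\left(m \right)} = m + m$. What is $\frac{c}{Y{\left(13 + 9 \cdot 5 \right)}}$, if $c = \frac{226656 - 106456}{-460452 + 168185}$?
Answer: $- \frac{30050}{8475743} \approx -0.0035454$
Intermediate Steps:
$Y{\left(m \right)} = 2 m$
$c = - \frac{120200}{292267}$ ($c = \frac{120200}{-292267} = 120200 \left(- \frac{1}{292267}\right) = - \frac{120200}{292267} \approx -0.41127$)
$\frac{c}{Y{\left(13 + 9 \cdot 5 \right)}} = - \frac{120200}{292267 \cdot 2 \left(13 + 9 \cdot 5\right)} = - \frac{120200}{292267 \cdot 2 \left(13 + 45\right)} = - \frac{120200}{292267 \cdot 2 \cdot 58} = - \frac{120200}{292267 \cdot 116} = \left(- \frac{120200}{292267}\right) \frac{1}{116} = - \frac{30050}{8475743}$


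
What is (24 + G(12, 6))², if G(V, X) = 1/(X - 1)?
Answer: 14641/25 ≈ 585.64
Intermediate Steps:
G(V, X) = 1/(-1 + X)
(24 + G(12, 6))² = (24 + 1/(-1 + 6))² = (24 + 1/5)² = (24 + ⅕)² = (121/5)² = 14641/25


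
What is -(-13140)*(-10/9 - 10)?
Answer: -146000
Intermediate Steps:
-(-13140)*(-10/9 - 10) = -(-13140)*(-100)/9 = -1314*1000/9 = -146000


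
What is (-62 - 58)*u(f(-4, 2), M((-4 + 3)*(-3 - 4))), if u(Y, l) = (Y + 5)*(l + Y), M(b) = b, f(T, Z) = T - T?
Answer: -4200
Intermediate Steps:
f(T, Z) = 0
u(Y, l) = (5 + Y)*(Y + l)
(-62 - 58)*u(f(-4, 2), M((-4 + 3)*(-3 - 4))) = (-62 - 58)*(0**2 + 5*0 + 5*((-4 + 3)*(-3 - 4)) + 0*((-4 + 3)*(-3 - 4))) = -120*(0 + 0 + 5*(-1*(-7)) + 0*(-1*(-7))) = -120*(0 + 0 + 5*7 + 0*7) = -120*(0 + 0 + 35 + 0) = -120*35 = -4200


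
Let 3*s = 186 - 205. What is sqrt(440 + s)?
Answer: sqrt(3903)/3 ≈ 20.825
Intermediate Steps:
s = -19/3 (s = (186 - 205)/3 = (1/3)*(-19) = -19/3 ≈ -6.3333)
sqrt(440 + s) = sqrt(440 - 19/3) = sqrt(1301/3) = sqrt(3903)/3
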